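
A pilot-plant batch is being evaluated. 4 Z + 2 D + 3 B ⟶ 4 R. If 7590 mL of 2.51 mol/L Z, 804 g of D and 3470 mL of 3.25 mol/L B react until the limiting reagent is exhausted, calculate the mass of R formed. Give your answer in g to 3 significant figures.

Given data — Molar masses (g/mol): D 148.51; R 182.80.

n(Z) = 2.51 × 7590/1000 = 19.05 mol
n(D) = 804.0 / 148.51 = 5.414 mol
n(B) = 3.25 × 3470/1000 = 11.28 mol
n/ν for Z = 19.05/4 = 4.763
n/ν for D = 5.414/2 = 2.707
n/ν for B = 11.28/3 = 3.760
Smallest n/ν is D → limiting reagent.
n(R) = (4/2) × 5.414 = 10.83 mol
mass = 10.83 × 182.80 = 1980 g

1980 g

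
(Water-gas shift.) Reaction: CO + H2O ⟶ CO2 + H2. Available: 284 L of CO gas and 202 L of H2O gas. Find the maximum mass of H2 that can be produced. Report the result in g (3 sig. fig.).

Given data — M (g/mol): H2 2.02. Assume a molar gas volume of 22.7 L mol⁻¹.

n(CO) = 284.0 / 22.7 = 12.51 mol
n(H2O) = 202.0 / 22.7 = 8.899 mol
n/ν → CO: 12.51, H2O: 8.899; H2O is limiting.
n(H2) = (1/1) × 8.899 = 8.899 mol
mass = 8.899 × 2.02 = 17.98 g

18.0 g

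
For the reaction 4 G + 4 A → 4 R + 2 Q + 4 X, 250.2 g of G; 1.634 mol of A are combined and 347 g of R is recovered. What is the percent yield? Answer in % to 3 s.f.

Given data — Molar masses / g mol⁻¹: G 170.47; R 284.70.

n(G) = 250.2 / 170.47 = 1.468 mol
n(A) = 1.634 mol
n/ν for G = 1.468/4 = 0.3670
n/ν for A = 1.634/4 = 0.4085
Smallest n/ν is G → limiting reagent.
theoretical n(R) = (4/4) × 1.468 = 1.468 mol → 417.9 g
% yield = 347 / 417.9 × 100 = 83.03 %

83.0 %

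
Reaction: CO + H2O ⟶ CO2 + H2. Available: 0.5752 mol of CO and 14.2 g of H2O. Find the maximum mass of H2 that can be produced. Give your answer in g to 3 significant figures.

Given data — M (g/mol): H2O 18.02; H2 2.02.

1.16 g

n(CO) = 0.5752 mol
n(H2O) = 14.20 / 18.02 = 0.7880 mol
n/ν for CO = 0.5752/1 = 0.5752
n/ν for H2O = 0.7880/1 = 0.7880
Smallest n/ν is CO → limiting reagent.
n(H2) = (1/1) × 0.5752 = 0.5752 mol
mass = 0.5752 × 2.02 = 1.162 g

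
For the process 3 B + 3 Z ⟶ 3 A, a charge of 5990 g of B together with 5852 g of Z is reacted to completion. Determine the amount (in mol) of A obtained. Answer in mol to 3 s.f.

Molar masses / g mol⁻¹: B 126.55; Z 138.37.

42.3 mol

n(B) = 5990 / 126.55 = 47.33 mol
n(Z) = 5852 / 138.37 = 42.29 mol
n/ν → B: 15.78, Z: 14.10; Z is limiting.
n(A) = (3/3) × 42.29 = 42.29 mol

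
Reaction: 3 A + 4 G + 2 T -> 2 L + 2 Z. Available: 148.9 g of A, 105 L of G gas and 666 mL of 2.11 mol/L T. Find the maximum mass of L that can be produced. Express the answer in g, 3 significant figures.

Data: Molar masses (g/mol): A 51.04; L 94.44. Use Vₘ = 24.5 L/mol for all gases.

133 g

n(A) = 148.9 / 51.04 = 2.917 mol
n(G) = 105.0 / 24.5 = 4.286 mol
n(T) = 2.11 × 666.0/1000 = 1.405 mol
n/ν for A = 2.917/3 = 0.9723
n/ν for G = 4.286/4 = 1.072
n/ν for T = 1.405/2 = 0.7025
Smallest n/ν is T → limiting reagent.
n(L) = (2/2) × 1.405 = 1.405 mol
mass = 1.405 × 94.44 = 132.7 g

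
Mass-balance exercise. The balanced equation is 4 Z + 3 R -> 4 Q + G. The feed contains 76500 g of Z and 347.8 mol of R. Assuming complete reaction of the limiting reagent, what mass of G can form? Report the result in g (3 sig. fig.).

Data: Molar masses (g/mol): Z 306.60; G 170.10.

10600 g

n(Z) = 76500 / 306.60 = 249.5 mol
n(R) = 347.8 mol
n/ν → Z: 62.38, R: 115.9; Z is limiting.
n(G) = (1/4) × 249.5 = 62.38 mol
mass = 62.38 × 170.10 = 10610 g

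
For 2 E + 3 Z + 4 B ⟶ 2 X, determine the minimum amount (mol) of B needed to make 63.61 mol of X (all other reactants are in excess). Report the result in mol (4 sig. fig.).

127.2 mol

n(X) = 63.61 mol
n(B) = (4/2) × 63.61 = 127.2 mol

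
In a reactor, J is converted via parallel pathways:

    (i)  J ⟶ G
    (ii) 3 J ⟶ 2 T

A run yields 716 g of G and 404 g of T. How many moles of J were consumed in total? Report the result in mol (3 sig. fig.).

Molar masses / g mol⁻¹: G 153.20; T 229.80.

n(G) = 716 / 153.20 = 4.674 mol
n(T) = 404 / 229.80 = 1.758 mol
n(J) via (i) = (1/1)×4.674 = 4.674 mol
n(J) via (ii) = (3/2)×1.758 = 2.637 mol
total n(J) = 4.674 + 2.637 = 7.311 mol

7.31 mol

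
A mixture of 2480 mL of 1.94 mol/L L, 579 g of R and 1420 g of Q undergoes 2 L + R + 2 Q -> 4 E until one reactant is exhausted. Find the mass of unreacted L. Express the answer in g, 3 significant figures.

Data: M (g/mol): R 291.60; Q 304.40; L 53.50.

n(L) = 1.94 × 2480/1000 = 4.811 mol
n(R) = 579.0 / 291.60 = 1.986 mol
n(Q) = 1420 / 304.40 = 4.665 mol
n/ν → L: 2.406, R: 1.986, Q: 2.333; R is limiting.
L consumed = (2/1) × 1.986 = 3.972 mol
L remaining = 4.811 − 3.972 = 0.8390 mol
mass = 0.8390 × 53.50 = 44.89 g

44.9 g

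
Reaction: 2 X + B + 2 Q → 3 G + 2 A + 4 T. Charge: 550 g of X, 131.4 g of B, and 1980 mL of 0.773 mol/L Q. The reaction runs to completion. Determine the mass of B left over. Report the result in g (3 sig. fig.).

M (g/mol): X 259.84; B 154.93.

12.8 g

n(X) = 550.0 / 259.84 = 2.117 mol
n(B) = 131.4 / 154.93 = 0.8481 mol
n(Q) = 0.773 × 1980/1000 = 1.531 mol
n/ν → X: 1.059, B: 0.8481, Q: 0.7655; Q is limiting.
B consumed = (1/2) × 1.531 = 0.7655 mol
B remaining = 0.8481 − 0.7655 = 0.08260 mol
mass = 0.08260 × 154.93 = 12.80 g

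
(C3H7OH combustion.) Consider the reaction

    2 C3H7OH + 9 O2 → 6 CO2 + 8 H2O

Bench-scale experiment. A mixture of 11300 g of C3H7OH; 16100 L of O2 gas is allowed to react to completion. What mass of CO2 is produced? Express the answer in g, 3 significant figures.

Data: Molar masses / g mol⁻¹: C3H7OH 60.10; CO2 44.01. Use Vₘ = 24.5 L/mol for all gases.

19300 g

n(C3H7OH) = 11300 / 60.10 = 188.0 mol
n(O2) = 16100 / 24.5 = 657.1 mol
n/ν for C3H7OH = 188.0/2 = 94.00
n/ν for O2 = 657.1/9 = 73.01
Smallest n/ν is O2 → limiting reagent.
n(CO2) = (6/9) × 657.1 = 438.1 mol
mass = 438.1 × 44.01 = 19280 g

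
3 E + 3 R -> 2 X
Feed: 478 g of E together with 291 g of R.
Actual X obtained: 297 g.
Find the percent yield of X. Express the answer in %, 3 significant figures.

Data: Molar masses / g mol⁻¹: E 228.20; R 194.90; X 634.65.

47.0 %

n(E) = 478.0 / 228.20 = 2.095 mol
n(R) = 291.0 / 194.90 = 1.493 mol
n/ν for E = 2.095/3 = 0.6983
n/ν for R = 1.493/3 = 0.4977
Smallest n/ν is R → limiting reagent.
theoretical n(X) = (2/3) × 1.493 = 0.9953 mol → 631.7 g
% yield = 297 / 631.7 × 100 = 47.02 %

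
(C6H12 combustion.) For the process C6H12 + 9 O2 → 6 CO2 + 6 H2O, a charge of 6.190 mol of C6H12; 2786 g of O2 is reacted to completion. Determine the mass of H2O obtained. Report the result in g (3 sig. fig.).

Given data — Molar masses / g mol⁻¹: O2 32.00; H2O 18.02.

n(C6H12) = 6.190 mol
n(O2) = 2786 / 32.00 = 87.06 mol
n/ν → C6H12: 6.190, O2: 9.673; C6H12 is limiting.
n(H2O) = (6/1) × 6.190 = 37.14 mol
mass = 37.14 × 18.02 = 669.3 g

669 g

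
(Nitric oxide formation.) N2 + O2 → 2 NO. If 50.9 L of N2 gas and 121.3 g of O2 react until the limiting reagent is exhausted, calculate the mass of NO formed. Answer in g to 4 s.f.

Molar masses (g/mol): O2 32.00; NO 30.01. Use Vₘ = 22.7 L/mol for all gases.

n(N2) = 50.90 / 22.7 = 2.242 mol
n(O2) = 121.3 / 32.00 = 3.791 mol
n/ν for N2 = 2.242/1 = 2.242
n/ν for O2 = 3.791/1 = 3.791
Smallest n/ν is N2 → limiting reagent.
n(NO) = (2/1) × 2.242 = 4.484 mol
mass = 4.484 × 30.01 = 134.6 g

134.6 g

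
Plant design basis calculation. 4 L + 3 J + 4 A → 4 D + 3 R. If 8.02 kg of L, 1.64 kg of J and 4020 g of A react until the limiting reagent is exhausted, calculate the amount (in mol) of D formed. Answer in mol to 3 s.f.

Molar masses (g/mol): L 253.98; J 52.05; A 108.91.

n(L) = 8.020×1000 / 253.98 = 31.58 mol
n(J) = 1.640×1000 / 52.05 = 31.51 mol
n(A) = 4020 / 108.91 = 36.91 mol
n/ν → L: 7.895, J: 10.50, A: 9.228; L is limiting.
n(D) = (4/4) × 31.58 = 31.58 mol

31.6 mol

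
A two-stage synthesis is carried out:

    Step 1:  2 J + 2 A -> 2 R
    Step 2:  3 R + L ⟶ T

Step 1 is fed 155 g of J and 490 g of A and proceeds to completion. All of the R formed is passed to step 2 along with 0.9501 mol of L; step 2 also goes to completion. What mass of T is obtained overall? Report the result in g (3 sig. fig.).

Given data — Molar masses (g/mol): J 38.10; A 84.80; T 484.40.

Step 1:
n(J) = 155.0 / 38.10 = 4.068 mol
n(A) = 490.0 / 84.80 = 5.778 mol
n/ν → J: 2.034, A: 2.889; J is limiting.
n(R) produced = (2/2) × 4.068 = 4.068 mol
Step 2:
n(R) available = 4.068 mol
n(L) = 0.9501 mol
n/ν → R: 1.356, L: 0.9501; L is limiting.
n(T) = (1/1) × 0.9501 = 0.9501 mol
mass = 0.9501 × 484.40 = 460.2 g

460 g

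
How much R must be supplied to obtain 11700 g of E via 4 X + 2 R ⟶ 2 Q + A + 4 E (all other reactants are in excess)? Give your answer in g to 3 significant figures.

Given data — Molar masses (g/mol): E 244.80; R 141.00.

3370 g

n(E) = 11700 / 244.80 = 47.79 mol
n(R) = (2/4) × 47.79 = 23.90 mol
mass = 23.90 × 141.00 = 3370 g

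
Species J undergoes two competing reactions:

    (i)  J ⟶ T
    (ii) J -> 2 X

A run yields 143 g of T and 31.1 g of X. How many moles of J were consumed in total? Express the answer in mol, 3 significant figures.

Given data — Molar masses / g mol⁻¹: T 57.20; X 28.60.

n(T) = 143 / 57.20 = 2.500 mol
n(X) = 31.1 / 28.60 = 1.087 mol
n(J) via (i) = (1/1)×2.500 = 2.500 mol
n(J) via (ii) = (1/2)×1.087 = 0.5435 mol
total n(J) = 2.500 + 0.5435 = 3.044 mol

3.04 mol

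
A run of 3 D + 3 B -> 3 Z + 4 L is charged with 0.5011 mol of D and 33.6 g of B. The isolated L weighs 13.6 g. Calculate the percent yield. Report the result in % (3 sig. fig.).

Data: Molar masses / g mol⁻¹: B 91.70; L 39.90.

n(D) = 0.5011 mol
n(B) = 33.60 / 91.70 = 0.3664 mol
n/ν → D: 0.1670, B: 0.1221; B is limiting.
theoretical n(L) = (4/3) × 0.3664 = 0.4885 mol → 19.49 g
% yield = 13.6 / 19.49 × 100 = 69.78 %

69.8 %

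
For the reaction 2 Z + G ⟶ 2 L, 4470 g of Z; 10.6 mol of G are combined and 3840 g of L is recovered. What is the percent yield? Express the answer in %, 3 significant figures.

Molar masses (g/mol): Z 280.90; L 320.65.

n(Z) = 4470 / 280.90 = 15.91 mol
n(G) = 10.60 mol
n/ν for Z = 15.91/2 = 7.955
n/ν for G = 10.60/1 = 10.60
Smallest n/ν is Z → limiting reagent.
theoretical n(L) = (2/2) × 15.91 = 15.91 mol → 5102 g
% yield = 3840 / 5102 × 100 = 75.26 %

75.3 %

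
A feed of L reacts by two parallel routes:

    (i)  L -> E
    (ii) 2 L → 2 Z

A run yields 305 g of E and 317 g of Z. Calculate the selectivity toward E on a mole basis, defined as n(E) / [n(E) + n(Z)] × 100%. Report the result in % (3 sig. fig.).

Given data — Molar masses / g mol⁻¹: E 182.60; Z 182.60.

49.0 %

n(E) = 305 / 182.60 = 1.670 mol
n(Z) = 317 / 182.60 = 1.736 mol
selectivity = 1.670/(1.670+1.736) × 100 = 49.03 %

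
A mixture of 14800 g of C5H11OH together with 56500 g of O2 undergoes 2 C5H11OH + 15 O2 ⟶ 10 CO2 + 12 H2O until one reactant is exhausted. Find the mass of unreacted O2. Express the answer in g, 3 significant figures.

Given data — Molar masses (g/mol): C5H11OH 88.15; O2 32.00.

n(C5H11OH) = 14800 / 88.15 = 167.9 mol
n(O2) = 56500 / 32.00 = 1766 mol
n/ν → C5H11OH: 83.95, O2: 117.7; C5H11OH is limiting.
O2 consumed = (15/2) × 167.9 = 1259 mol
O2 remaining = 1766 − 1259 = 507.0 mol
mass = 507.0 × 32.00 = 16220 g

16200 g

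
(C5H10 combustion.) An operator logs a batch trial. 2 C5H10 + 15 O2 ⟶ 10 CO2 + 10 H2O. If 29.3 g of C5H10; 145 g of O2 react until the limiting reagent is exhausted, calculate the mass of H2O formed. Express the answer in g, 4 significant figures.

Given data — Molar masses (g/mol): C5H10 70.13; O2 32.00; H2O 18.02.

37.64 g

n(C5H10) = 29.30 / 70.13 = 0.4178 mol
n(O2) = 145.0 / 32.00 = 4.531 mol
n/ν for C5H10 = 0.4178/2 = 0.2089
n/ν for O2 = 4.531/15 = 0.3021
Smallest n/ν is C5H10 → limiting reagent.
n(H2O) = (10/2) × 0.4178 = 2.089 mol
mass = 2.089 × 18.02 = 37.64 g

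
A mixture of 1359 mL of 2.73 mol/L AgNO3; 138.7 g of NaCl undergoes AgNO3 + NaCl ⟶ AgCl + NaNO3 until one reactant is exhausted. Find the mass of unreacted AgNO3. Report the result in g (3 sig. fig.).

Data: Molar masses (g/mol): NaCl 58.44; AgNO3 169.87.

n(AgNO3) = 2.73 × 1359/1000 = 3.710 mol
n(NaCl) = 138.7 / 58.44 = 2.373 mol
n/ν → AgNO3: 3.710, NaCl: 2.373; NaCl is limiting.
AgNO3 consumed = (1/1) × 2.373 = 2.373 mol
AgNO3 remaining = 3.710 − 2.373 = 1.337 mol
mass = 1.337 × 169.87 = 227.1 g

227 g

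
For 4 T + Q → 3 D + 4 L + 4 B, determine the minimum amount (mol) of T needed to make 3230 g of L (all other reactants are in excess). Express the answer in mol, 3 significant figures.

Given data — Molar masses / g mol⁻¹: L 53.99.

n(L) = 3230 / 53.99 = 59.83 mol
n(T) = (4/4) × 59.83 = 59.83 mol

59.8 mol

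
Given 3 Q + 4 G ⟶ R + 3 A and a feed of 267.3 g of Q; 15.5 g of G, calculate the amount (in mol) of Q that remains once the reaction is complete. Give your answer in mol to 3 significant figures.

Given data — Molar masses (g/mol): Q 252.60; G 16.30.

0.345 mol

n(Q) = 267.3 / 252.60 = 1.058 mol
n(G) = 15.50 / 16.30 = 0.9509 mol
n/ν for Q = 1.058/3 = 0.3527
n/ν for G = 0.9509/4 = 0.2377
Smallest n/ν is G → limiting reagent.
Q consumed = (3/4) × 0.9509 = 0.7132 mol
Q remaining = 1.058 − 0.7132 = 0.3448 mol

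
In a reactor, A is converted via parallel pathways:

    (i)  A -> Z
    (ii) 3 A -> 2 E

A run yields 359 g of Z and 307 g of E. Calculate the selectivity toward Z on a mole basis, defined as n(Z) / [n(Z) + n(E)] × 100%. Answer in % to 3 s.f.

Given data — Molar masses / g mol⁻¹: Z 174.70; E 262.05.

63.7 %

n(Z) = 359 / 174.70 = 2.055 mol
n(E) = 307 / 262.05 = 1.172 mol
selectivity = 2.055/(2.055+1.172) × 100 = 63.68 %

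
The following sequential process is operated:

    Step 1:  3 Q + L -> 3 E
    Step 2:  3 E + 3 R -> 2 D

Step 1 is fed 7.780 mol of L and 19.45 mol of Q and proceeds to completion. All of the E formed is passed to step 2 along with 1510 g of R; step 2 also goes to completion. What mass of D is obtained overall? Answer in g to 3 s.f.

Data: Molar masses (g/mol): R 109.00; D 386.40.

Step 1:
n(L) = 7.780 mol
n(Q) = 19.45 mol
n/ν for L = 7.780/1 = 7.780
n/ν for Q = 19.45/3 = 6.483
Smallest n/ν is Q → limiting reagent.
n(E) produced = (3/3) × 19.45 = 19.45 mol
Step 2:
n(E) available = 19.45 mol
n(R) = 1510 / 109.00 = 13.85 mol
n/ν for E = 19.45/3 = 6.483
n/ν for R = 13.85/3 = 4.617
Smallest n/ν is R → limiting reagent.
n(D) = (2/3) × 13.85 = 9.233 mol
mass = 9.233 × 386.40 = 3568 g

3570 g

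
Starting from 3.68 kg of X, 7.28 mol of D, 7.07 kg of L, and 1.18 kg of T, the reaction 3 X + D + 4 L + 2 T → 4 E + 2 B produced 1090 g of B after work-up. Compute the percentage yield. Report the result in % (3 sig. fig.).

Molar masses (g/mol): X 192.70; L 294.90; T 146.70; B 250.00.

54.2 %

n(X) = 3.680×1000 / 192.70 = 19.10 mol
n(D) = 7.280 mol
n(L) = 7.070×1000 / 294.90 = 23.97 mol
n(T) = 1.180×1000 / 146.70 = 8.044 mol
n/ν → X: 6.367, D: 7.280, L: 5.993, T: 4.022; T is limiting.
theoretical n(B) = (2/2) × 8.044 = 8.044 mol → 2011 g
% yield = 1090 / 2011 × 100 = 54.20 %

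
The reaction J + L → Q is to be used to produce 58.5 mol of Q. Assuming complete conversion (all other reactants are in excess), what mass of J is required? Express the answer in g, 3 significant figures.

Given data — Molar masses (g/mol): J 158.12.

9250 g

n(Q) = 58.50 mol
n(J) = (1/1) × 58.50 = 58.50 mol
mass = 58.50 × 158.12 = 9250 g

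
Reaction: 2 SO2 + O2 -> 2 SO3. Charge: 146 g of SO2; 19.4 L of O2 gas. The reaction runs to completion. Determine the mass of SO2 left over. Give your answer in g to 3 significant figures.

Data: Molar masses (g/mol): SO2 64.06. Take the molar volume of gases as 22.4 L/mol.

35.0 g

n(SO2) = 146.0 / 64.06 = 2.279 mol
n(O2) = 19.40 / 22.4 = 0.8661 mol
n/ν for SO2 = 2.279/2 = 1.140
n/ν for O2 = 0.8661/1 = 0.8661
Smallest n/ν is O2 → limiting reagent.
SO2 consumed = (2/1) × 0.8661 = 1.732 mol
SO2 remaining = 2.279 − 1.732 = 0.5470 mol
mass = 0.5470 × 64.06 = 35.04 g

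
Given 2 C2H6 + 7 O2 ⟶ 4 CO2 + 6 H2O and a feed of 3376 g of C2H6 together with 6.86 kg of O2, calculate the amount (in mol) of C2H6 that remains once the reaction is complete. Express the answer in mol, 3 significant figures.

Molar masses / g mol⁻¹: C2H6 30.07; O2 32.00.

51.0 mol

n(C2H6) = 3376 / 30.07 = 112.3 mol
n(O2) = 6.860×1000 / 32.00 = 214.4 mol
n/ν for C2H6 = 112.3/2 = 56.15
n/ν for O2 = 214.4/7 = 30.63
Smallest n/ν is O2 → limiting reagent.
C2H6 consumed = (2/7) × 214.4 = 61.26 mol
C2H6 remaining = 112.3 − 61.26 = 51.04 mol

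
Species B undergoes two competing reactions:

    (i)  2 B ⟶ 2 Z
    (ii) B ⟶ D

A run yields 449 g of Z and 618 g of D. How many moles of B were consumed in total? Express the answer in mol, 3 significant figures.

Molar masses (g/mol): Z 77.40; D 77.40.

13.8 mol

n(Z) = 449 / 77.40 = 5.801 mol
n(D) = 618 / 77.40 = 7.984 mol
n(B) via (i) = (2/2)×5.801 = 5.801 mol
n(B) via (ii) = (1/1)×7.984 = 7.984 mol
total n(B) = 5.801 + 7.984 = 13.79 mol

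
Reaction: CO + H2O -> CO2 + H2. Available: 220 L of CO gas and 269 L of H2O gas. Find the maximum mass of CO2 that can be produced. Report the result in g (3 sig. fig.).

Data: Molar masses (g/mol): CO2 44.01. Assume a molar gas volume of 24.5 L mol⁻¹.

395 g

n(CO) = 220.0 / 24.5 = 8.980 mol
n(H2O) = 269.0 / 24.5 = 10.98 mol
n/ν for CO = 8.980/1 = 8.980
n/ν for H2O = 10.98/1 = 10.98
Smallest n/ν is CO → limiting reagent.
n(CO2) = (1/1) × 8.980 = 8.980 mol
mass = 8.980 × 44.01 = 395.2 g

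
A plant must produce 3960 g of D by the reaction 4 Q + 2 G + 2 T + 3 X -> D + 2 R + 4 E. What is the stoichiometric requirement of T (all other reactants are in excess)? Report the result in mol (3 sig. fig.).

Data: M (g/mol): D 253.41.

31.3 mol

n(D) = 3960 / 253.41 = 15.63 mol
n(T) = (2/1) × 15.63 = 31.26 mol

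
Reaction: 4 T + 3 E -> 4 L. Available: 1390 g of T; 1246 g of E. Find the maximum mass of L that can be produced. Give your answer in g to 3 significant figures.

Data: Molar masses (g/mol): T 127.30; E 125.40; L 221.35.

n(T) = 1390 / 127.30 = 10.92 mol
n(E) = 1246 / 125.40 = 9.936 mol
n/ν for T = 10.92/4 = 2.730
n/ν for E = 9.936/3 = 3.312
Smallest n/ν is T → limiting reagent.
n(L) = (4/4) × 10.92 = 10.92 mol
mass = 10.92 × 221.35 = 2417 g

2420 g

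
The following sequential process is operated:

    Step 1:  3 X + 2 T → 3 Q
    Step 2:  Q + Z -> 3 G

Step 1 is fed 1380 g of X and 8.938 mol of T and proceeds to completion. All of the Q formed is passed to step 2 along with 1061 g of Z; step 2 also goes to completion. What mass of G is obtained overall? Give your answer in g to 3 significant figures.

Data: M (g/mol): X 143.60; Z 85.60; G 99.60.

2870 g

Step 1:
n(X) = 1380 / 143.60 = 9.610 mol
n(T) = 8.938 mol
n/ν → X: 3.203, T: 4.469; X is limiting.
n(Q) produced = (3/3) × 9.610 = 9.610 mol
Step 2:
n(Q) available = 9.610 mol
n(Z) = 1061 / 85.60 = 12.39 mol
n/ν → Q: 9.610, Z: 12.39; Q is limiting.
n(G) = (3/1) × 9.610 = 28.83 mol
mass = 28.83 × 99.60 = 2871 g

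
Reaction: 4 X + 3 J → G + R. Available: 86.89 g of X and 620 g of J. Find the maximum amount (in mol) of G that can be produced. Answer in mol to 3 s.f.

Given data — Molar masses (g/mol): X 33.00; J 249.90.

0.658 mol

n(X) = 86.89 / 33.00 = 2.633 mol
n(J) = 620.0 / 249.90 = 2.481 mol
n/ν for X = 2.633/4 = 0.6583
n/ν for J = 2.481/3 = 0.8270
Smallest n/ν is X → limiting reagent.
n(G) = (1/4) × 2.633 = 0.6583 mol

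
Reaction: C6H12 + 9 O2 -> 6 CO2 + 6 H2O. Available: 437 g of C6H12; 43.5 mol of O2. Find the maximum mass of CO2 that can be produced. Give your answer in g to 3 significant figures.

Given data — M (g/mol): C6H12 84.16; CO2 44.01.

1280 g

n(C6H12) = 437.0 / 84.16 = 5.192 mol
n(O2) = 43.50 mol
n/ν for C6H12 = 5.192/1 = 5.192
n/ν for O2 = 43.50/9 = 4.833
Smallest n/ν is O2 → limiting reagent.
n(CO2) = (6/9) × 43.50 = 29.00 mol
mass = 29.00 × 44.01 = 1276 g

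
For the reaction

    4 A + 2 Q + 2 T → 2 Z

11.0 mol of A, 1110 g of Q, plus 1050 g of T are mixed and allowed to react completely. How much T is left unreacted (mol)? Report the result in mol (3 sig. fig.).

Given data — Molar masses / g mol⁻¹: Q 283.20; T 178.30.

1.97 mol

n(A) = 11.00 mol
n(Q) = 1110 / 283.20 = 3.919 mol
n(T) = 1050 / 178.30 = 5.889 mol
n/ν for A = 11.00/4 = 2.750
n/ν for Q = 3.919/2 = 1.960
n/ν for T = 5.889/2 = 2.945
Smallest n/ν is Q → limiting reagent.
T consumed = (2/2) × 3.919 = 3.919 mol
T remaining = 5.889 − 3.919 = 1.970 mol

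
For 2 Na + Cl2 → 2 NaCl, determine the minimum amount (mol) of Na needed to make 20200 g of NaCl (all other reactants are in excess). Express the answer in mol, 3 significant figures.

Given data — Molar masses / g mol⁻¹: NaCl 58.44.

346 mol

n(NaCl) = 20200 / 58.44 = 345.7 mol
n(Na) = (2/2) × 345.7 = 345.7 mol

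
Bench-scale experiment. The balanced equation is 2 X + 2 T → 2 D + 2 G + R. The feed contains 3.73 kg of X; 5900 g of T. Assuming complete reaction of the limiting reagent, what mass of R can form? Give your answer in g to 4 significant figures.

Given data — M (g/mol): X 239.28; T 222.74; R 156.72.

n(X) = 3.730×1000 / 239.28 = 15.59 mol
n(T) = 5900 / 222.74 = 26.49 mol
n/ν → X: 7.795, T: 13.25; X is limiting.
n(R) = (1/2) × 15.59 = 7.795 mol
mass = 7.795 × 156.72 = 1222 g

1222 g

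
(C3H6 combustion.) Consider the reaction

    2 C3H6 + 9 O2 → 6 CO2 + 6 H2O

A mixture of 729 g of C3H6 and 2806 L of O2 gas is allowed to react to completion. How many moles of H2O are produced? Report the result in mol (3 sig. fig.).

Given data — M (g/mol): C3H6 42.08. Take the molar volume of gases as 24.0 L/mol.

n(C3H6) = 729.0 / 42.08 = 17.32 mol
n(O2) = 2806 / 24.0 = 116.9 mol
n/ν for C3H6 = 17.32/2 = 8.660
n/ν for O2 = 116.9/9 = 12.99
Smallest n/ν is C3H6 → limiting reagent.
n(H2O) = (6/2) × 17.32 = 51.96 mol

52.0 mol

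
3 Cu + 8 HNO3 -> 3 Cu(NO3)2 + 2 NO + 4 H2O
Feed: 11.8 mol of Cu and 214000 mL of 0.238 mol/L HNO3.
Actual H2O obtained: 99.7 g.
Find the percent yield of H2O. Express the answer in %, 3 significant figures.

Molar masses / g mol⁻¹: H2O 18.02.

n(Cu) = 11.80 mol
n(HNO3) = 0.238 × 214000/1000 = 50.93 mol
n/ν for Cu = 11.80/3 = 3.933
n/ν for HNO3 = 50.93/8 = 6.366
Smallest n/ν is Cu → limiting reagent.
theoretical n(H2O) = (4/3) × 11.80 = 15.73 mol → 283.5 g
% yield = 99.7 / 283.5 × 100 = 35.17 %

35.2 %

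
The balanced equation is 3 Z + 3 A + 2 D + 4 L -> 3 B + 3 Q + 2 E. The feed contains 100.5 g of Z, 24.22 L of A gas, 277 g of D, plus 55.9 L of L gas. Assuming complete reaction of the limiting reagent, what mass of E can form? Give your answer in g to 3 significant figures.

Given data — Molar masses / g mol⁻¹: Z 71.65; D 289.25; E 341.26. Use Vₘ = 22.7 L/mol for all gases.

243 g

n(Z) = 100.5 / 71.65 = 1.403 mol
n(A) = 24.22 / 22.7 = 1.067 mol
n(D) = 277.0 / 289.25 = 0.9576 mol
n(L) = 55.90 / 22.7 = 2.463 mol
n/ν for Z = 1.403/3 = 0.4677
n/ν for A = 1.067/3 = 0.3557
n/ν for D = 0.9576/2 = 0.4788
n/ν for L = 2.463/4 = 0.6158
Smallest n/ν is A → limiting reagent.
n(E) = (2/3) × 1.067 = 0.7113 mol
mass = 0.7113 × 341.26 = 242.7 g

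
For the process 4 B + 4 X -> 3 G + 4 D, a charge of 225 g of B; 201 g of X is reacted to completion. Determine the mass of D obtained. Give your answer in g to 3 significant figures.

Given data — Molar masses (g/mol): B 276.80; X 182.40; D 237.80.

193 g

n(B) = 225.0 / 276.80 = 0.8129 mol
n(X) = 201.0 / 182.40 = 1.102 mol
n/ν for B = 0.8129/4 = 0.2032
n/ν for X = 1.102/4 = 0.2755
Smallest n/ν is B → limiting reagent.
n(D) = (4/4) × 0.8129 = 0.8129 mol
mass = 0.8129 × 237.80 = 193.3 g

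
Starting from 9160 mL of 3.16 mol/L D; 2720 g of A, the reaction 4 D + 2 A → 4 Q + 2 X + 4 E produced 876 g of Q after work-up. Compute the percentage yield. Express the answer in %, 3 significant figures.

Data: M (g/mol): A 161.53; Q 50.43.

60.0 %

n(D) = 3.16 × 9160/1000 = 28.95 mol
n(A) = 2720 / 161.53 = 16.84 mol
n/ν for D = 28.95/4 = 7.238
n/ν for A = 16.84/2 = 8.420
Smallest n/ν is D → limiting reagent.
theoretical n(Q) = (4/4) × 28.95 = 28.95 mol → 1460 g
% yield = 876 / 1460 × 100 = 60.00 %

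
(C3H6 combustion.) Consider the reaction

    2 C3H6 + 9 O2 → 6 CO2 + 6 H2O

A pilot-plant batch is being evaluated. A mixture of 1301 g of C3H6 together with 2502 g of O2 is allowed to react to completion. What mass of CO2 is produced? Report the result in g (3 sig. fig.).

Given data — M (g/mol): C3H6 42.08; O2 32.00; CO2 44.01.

2290 g

n(C3H6) = 1301 / 42.08 = 30.92 mol
n(O2) = 2502 / 32.00 = 78.19 mol
n/ν for C3H6 = 30.92/2 = 15.46
n/ν for O2 = 78.19/9 = 8.688
Smallest n/ν is O2 → limiting reagent.
n(CO2) = (6/9) × 78.19 = 52.13 mol
mass = 52.13 × 44.01 = 2294 g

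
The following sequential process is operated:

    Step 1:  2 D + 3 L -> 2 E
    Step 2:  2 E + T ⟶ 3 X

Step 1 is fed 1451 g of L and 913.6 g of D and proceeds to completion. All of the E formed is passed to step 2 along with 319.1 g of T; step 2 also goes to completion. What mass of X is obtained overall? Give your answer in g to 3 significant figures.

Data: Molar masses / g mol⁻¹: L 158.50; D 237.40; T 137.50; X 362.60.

Step 1:
n(L) = 1451 / 158.50 = 9.155 mol
n(D) = 913.6 / 237.40 = 3.848 mol
n/ν for L = 9.155/3 = 3.052
n/ν for D = 3.848/2 = 1.924
Smallest n/ν is D → limiting reagent.
n(E) produced = (2/2) × 3.848 = 3.848 mol
Step 2:
n(E) available = 3.848 mol
n(T) = 319.1 / 137.50 = 2.321 mol
n/ν for E = 3.848/2 = 1.924
n/ν for T = 2.321/1 = 2.321
Smallest n/ν is E → limiting reagent.
n(X) = (3/2) × 3.848 = 5.772 mol
mass = 5.772 × 362.60 = 2093 g

2090 g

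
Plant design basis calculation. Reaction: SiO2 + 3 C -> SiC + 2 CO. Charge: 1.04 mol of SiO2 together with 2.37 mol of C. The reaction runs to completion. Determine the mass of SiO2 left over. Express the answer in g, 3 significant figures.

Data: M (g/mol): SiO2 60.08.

15.0 g

n(SiO2) = 1.040 mol
n(C) = 2.370 mol
n/ν for SiO2 = 1.040/1 = 1.040
n/ν for C = 2.370/3 = 0.7900
Smallest n/ν is C → limiting reagent.
SiO2 consumed = (1/3) × 2.370 = 0.7900 mol
SiO2 remaining = 1.040 − 0.7900 = 0.2500 mol
mass = 0.2500 × 60.08 = 15.02 g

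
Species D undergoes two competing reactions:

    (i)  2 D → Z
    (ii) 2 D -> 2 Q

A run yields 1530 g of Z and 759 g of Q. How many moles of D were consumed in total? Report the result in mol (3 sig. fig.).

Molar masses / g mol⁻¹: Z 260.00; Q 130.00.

n(Z) = 1530 / 260.00 = 5.885 mol
n(Q) = 759 / 130.00 = 5.838 mol
n(D) via (i) = (2/1)×5.885 = 11.77 mol
n(D) via (ii) = (2/2)×5.838 = 5.838 mol
total n(D) = 11.77 + 5.838 = 17.61 mol

17.6 mol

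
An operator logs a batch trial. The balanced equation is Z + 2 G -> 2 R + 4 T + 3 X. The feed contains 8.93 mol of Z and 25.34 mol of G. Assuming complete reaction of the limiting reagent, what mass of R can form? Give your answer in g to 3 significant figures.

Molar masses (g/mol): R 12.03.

n(Z) = 8.930 mol
n(G) = 25.34 mol
n/ν → Z: 8.930, G: 12.67; Z is limiting.
n(R) = (2/1) × 8.930 = 17.86 mol
mass = 17.86 × 12.03 = 214.9 g

215 g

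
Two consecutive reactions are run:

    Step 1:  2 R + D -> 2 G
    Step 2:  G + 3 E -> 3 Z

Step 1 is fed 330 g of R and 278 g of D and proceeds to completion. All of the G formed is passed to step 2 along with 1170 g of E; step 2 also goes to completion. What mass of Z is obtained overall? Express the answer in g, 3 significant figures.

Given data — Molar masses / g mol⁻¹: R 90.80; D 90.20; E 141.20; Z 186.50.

Step 1:
n(R) = 330.0 / 90.80 = 3.634 mol
n(D) = 278.0 / 90.20 = 3.082 mol
n/ν for R = 3.634/2 = 1.817
n/ν for D = 3.082/1 = 3.082
Smallest n/ν is R → limiting reagent.
n(G) produced = (2/2) × 3.634 = 3.634 mol
Step 2:
n(G) available = 3.634 mol
n(E) = 1170 / 141.20 = 8.286 mol
n/ν for G = 3.634/1 = 3.634
n/ν for E = 8.286/3 = 2.762
Smallest n/ν is E → limiting reagent.
n(Z) = (3/3) × 8.286 = 8.286 mol
mass = 8.286 × 186.50 = 1545 g

1550 g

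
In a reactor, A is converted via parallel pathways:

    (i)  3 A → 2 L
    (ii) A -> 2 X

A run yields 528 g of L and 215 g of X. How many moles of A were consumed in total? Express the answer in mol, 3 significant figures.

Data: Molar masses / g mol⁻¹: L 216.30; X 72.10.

n(L) = 528 / 216.30 = 2.441 mol
n(X) = 215 / 72.10 = 2.982 mol
n(A) via (i) = (3/2)×2.441 = 3.662 mol
n(A) via (ii) = (1/2)×2.982 = 1.491 mol
total n(A) = 3.662 + 1.491 = 5.153 mol

5.15 mol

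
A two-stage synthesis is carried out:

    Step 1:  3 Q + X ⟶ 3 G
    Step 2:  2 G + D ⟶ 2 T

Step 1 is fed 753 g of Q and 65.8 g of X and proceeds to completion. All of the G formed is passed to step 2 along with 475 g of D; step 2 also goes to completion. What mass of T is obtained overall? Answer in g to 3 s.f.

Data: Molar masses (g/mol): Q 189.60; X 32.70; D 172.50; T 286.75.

1140 g

Step 1:
n(Q) = 753.0 / 189.60 = 3.972 mol
n(X) = 65.80 / 32.70 = 2.012 mol
n/ν → Q: 1.324, X: 2.012; Q is limiting.
n(G) produced = (3/3) × 3.972 = 3.972 mol
Step 2:
n(G) available = 3.972 mol
n(D) = 475.0 / 172.50 = 2.754 mol
n/ν → G: 1.986, D: 2.754; G is limiting.
n(T) = (2/2) × 3.972 = 3.972 mol
mass = 3.972 × 286.75 = 1139 g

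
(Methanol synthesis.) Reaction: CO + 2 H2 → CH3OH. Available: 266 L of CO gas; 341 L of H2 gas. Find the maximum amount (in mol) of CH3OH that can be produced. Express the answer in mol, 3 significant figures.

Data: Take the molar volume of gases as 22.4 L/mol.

n(CO) = 266.0 / 22.4 = 11.88 mol
n(H2) = 341.0 / 22.4 = 15.22 mol
n/ν → CO: 11.88, H2: 7.610; H2 is limiting.
n(CH3OH) = (1/2) × 15.22 = 7.610 mol

7.61 mol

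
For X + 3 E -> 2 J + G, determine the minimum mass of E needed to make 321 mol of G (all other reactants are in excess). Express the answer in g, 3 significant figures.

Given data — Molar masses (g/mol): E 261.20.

252000 g

n(G) = 321.0 mol
n(E) = (3/1) × 321.0 = 963.0 mol
mass = 963.0 × 261.20 = 251500 g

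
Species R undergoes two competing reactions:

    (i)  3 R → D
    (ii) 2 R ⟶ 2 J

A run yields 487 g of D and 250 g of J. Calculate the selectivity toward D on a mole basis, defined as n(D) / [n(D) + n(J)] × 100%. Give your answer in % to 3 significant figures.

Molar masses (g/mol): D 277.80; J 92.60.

39.4 %

n(D) = 487 / 277.80 = 1.753 mol
n(J) = 250 / 92.60 = 2.700 mol
selectivity = 1.753/(1.753+2.700) × 100 = 39.37 %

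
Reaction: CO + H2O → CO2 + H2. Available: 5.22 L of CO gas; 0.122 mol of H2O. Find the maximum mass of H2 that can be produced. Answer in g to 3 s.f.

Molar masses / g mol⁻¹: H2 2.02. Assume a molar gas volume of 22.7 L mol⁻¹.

0.246 g

n(CO) = 5.220 / 22.7 = 0.2300 mol
n(H2O) = 0.1220 mol
n/ν for CO = 0.2300/1 = 0.2300
n/ν for H2O = 0.1220/1 = 0.1220
Smallest n/ν is H2O → limiting reagent.
n(H2) = (1/1) × 0.1220 = 0.1220 mol
mass = 0.1220 × 2.02 = 0.2464 g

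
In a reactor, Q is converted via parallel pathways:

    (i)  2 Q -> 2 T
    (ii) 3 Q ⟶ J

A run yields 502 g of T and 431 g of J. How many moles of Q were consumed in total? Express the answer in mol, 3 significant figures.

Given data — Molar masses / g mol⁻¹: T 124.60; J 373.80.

n(T) = 502 / 124.60 = 4.029 mol
n(J) = 431 / 373.80 = 1.153 mol
n(Q) via (i) = (2/2)×4.029 = 4.029 mol
n(Q) via (ii) = (3/1)×1.153 = 3.459 mol
total n(Q) = 4.029 + 3.459 = 7.488 mol

7.49 mol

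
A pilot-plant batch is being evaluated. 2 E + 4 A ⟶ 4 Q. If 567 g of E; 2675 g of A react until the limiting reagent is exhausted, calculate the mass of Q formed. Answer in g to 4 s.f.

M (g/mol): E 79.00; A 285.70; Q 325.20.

n(E) = 567.0 / 79.00 = 7.177 mol
n(A) = 2675 / 285.70 = 9.363 mol
n/ν for E = 7.177/2 = 3.589
n/ν for A = 9.363/4 = 2.341
Smallest n/ν is A → limiting reagent.
n(Q) = (4/4) × 9.363 = 9.363 mol
mass = 9.363 × 325.20 = 3045 g

3045 g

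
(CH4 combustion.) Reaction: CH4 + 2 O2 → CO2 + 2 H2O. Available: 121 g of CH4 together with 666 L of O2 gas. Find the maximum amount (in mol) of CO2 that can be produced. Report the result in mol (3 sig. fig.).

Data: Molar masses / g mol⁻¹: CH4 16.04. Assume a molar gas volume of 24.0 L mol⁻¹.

n(CH4) = 121.0 / 16.04 = 7.544 mol
n(O2) = 666.0 / 24.0 = 27.75 mol
n/ν for CH4 = 7.544/1 = 7.544
n/ν for O2 = 27.75/2 = 13.88
Smallest n/ν is CH4 → limiting reagent.
n(CO2) = (1/1) × 7.544 = 7.544 mol

7.54 mol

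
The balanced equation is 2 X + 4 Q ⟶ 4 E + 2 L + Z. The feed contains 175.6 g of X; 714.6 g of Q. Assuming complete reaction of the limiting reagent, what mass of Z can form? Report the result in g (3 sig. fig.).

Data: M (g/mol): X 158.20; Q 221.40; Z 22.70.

12.6 g

n(X) = 175.6 / 158.20 = 1.110 mol
n(Q) = 714.6 / 221.40 = 3.228 mol
n/ν → X: 0.5550, Q: 0.8070; X is limiting.
n(Z) = (1/2) × 1.110 = 0.5550 mol
mass = 0.5550 × 22.70 = 12.60 g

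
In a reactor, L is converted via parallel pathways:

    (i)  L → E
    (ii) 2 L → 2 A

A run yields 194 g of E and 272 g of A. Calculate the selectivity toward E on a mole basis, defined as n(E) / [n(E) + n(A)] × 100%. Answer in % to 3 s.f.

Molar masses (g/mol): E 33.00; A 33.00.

n(E) = 194 / 33.00 = 5.879 mol
n(A) = 272 / 33.00 = 8.242 mol
selectivity = 5.879/(5.879+8.242) × 100 = 41.63 %

41.6 %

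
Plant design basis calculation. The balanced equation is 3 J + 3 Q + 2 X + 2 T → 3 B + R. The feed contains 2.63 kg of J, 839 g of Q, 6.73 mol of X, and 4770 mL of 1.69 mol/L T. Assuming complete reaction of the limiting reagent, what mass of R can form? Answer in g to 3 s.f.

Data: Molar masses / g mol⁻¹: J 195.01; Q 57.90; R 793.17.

n(J) = 2.630×1000 / 195.01 = 13.49 mol
n(Q) = 839.0 / 57.90 = 14.49 mol
n(X) = 6.730 mol
n(T) = 1.69 × 4770/1000 = 8.061 mol
n/ν for J = 13.49/3 = 4.497
n/ν for Q = 14.49/3 = 4.830
n/ν for X = 6.730/2 = 3.365
n/ν for T = 8.061/2 = 4.031
Smallest n/ν is X → limiting reagent.
n(R) = (1/2) × 6.730 = 3.365 mol
mass = 3.365 × 793.17 = 2669 g

2670 g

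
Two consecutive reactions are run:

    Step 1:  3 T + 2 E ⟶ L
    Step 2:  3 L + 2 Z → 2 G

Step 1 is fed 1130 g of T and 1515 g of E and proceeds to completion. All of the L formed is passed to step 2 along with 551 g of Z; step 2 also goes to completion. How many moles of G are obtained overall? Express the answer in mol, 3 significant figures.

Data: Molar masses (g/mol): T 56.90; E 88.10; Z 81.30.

4.41 mol

Step 1:
n(T) = 1130 / 56.90 = 19.86 mol
n(E) = 1515 / 88.10 = 17.20 mol
n/ν for T = 19.86/3 = 6.620
n/ν for E = 17.20/2 = 8.600
Smallest n/ν is T → limiting reagent.
n(L) produced = (1/3) × 19.86 = 6.620 mol
Step 2:
n(L) available = 6.620 mol
n(Z) = 551.0 / 81.30 = 6.777 mol
n/ν for L = 6.620/3 = 2.207
n/ν for Z = 6.777/2 = 3.389
Smallest n/ν is L → limiting reagent.
n(G) = (2/3) × 6.620 = 4.413 mol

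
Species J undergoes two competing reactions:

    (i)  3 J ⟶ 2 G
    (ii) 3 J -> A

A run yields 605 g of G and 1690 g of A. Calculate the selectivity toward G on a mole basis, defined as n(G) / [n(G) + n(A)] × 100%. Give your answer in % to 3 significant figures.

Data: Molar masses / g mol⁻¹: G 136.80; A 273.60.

41.7 %

n(G) = 605 / 136.80 = 4.423 mol
n(A) = 1690 / 273.60 = 6.177 mol
selectivity = 4.423/(4.423+6.177) × 100 = 41.73 %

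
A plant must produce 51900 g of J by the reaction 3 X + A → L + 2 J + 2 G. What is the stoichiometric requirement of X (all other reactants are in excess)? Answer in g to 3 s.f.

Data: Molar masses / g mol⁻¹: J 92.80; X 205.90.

173000 g

n(J) = 51900 / 92.80 = 559.3 mol
n(X) = (3/2) × 559.3 = 839.0 mol
mass = 839.0 × 205.90 = 172800 g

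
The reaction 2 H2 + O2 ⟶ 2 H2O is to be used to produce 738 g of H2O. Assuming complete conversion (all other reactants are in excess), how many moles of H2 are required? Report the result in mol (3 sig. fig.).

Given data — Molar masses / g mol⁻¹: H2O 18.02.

n(H2O) = 738 / 18.02 = 40.95 mol
n(H2) = (2/2) × 40.95 = 40.95 mol

41.0 mol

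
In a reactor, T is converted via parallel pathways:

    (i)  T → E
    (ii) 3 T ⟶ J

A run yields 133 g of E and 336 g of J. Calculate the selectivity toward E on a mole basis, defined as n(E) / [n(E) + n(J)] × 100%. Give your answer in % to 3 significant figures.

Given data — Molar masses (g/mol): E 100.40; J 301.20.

54.3 %

n(E) = 133 / 100.40 = 1.325 mol
n(J) = 336 / 301.20 = 1.116 mol
selectivity = 1.325/(1.325+1.116) × 100 = 54.28 %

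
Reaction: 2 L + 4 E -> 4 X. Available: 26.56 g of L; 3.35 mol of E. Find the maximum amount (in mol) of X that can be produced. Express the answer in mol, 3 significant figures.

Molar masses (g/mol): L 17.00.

3.12 mol

n(L) = 26.56 / 17.00 = 1.562 mol
n(E) = 3.350 mol
n/ν for L = 1.562/2 = 0.7810
n/ν for E = 3.350/4 = 0.8375
Smallest n/ν is L → limiting reagent.
n(X) = (4/2) × 1.562 = 3.124 mol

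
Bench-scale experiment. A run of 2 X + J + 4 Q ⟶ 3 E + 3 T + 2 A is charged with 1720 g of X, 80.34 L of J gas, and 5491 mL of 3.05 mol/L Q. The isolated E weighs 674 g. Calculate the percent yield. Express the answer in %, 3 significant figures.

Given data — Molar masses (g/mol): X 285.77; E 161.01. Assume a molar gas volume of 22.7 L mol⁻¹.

46.4 %

n(X) = 1720 / 285.77 = 6.019 mol
n(J) = 80.34 / 22.7 = 3.539 mol
n(Q) = 3.05 × 5491/1000 = 16.75 mol
n/ν for X = 6.019/2 = 3.010
n/ν for J = 3.539/1 = 3.539
n/ν for Q = 16.75/4 = 4.188
Smallest n/ν is X → limiting reagent.
theoretical n(E) = (3/2) × 6.019 = 9.029 mol → 1454 g
% yield = 674 / 1454 × 100 = 46.35 %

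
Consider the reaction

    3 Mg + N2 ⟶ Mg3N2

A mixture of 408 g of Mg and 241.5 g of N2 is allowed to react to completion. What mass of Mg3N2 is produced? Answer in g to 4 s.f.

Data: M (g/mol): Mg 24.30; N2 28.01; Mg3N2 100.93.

564.9 g

n(Mg) = 408.0 / 24.30 = 16.79 mol
n(N2) = 241.5 / 28.01 = 8.622 mol
n/ν → Mg: 5.597, N2: 8.622; Mg is limiting.
n(Mg3N2) = (1/3) × 16.79 = 5.597 mol
mass = 5.597 × 100.93 = 564.9 g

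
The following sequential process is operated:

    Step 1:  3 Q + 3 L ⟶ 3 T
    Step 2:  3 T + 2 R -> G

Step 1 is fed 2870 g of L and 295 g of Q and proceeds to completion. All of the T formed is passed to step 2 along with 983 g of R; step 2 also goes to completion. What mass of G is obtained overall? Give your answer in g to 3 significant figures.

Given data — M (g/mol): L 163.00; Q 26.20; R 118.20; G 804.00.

3020 g

Step 1:
n(L) = 2870 / 163.00 = 17.61 mol
n(Q) = 295.0 / 26.20 = 11.26 mol
n/ν for L = 17.61/3 = 5.870
n/ν for Q = 11.26/3 = 3.753
Smallest n/ν is Q → limiting reagent.
n(T) produced = (3/3) × 11.26 = 11.26 mol
Step 2:
n(T) available = 11.26 mol
n(R) = 983.0 / 118.20 = 8.316 mol
n/ν for T = 11.26/3 = 3.753
n/ν for R = 8.316/2 = 4.158
Smallest n/ν is T → limiting reagent.
n(G) = (1/3) × 11.26 = 3.753 mol
mass = 3.753 × 804.00 = 3017 g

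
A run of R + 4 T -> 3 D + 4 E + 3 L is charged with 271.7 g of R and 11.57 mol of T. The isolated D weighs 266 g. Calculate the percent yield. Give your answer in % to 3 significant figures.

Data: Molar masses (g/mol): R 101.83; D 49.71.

66.9 %

n(R) = 271.7 / 101.83 = 2.668 mol
n(T) = 11.57 mol
n/ν for R = 2.668/1 = 2.668
n/ν for T = 11.57/4 = 2.893
Smallest n/ν is R → limiting reagent.
theoretical n(D) = (3/1) × 2.668 = 8.004 mol → 397.9 g
% yield = 266 / 397.9 × 100 = 66.85 %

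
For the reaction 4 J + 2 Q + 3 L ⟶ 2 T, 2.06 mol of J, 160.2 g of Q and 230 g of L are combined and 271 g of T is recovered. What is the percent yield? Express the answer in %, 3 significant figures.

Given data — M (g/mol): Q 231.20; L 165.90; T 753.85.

51.9 %

n(J) = 2.060 mol
n(Q) = 160.2 / 231.20 = 0.6929 mol
n(L) = 230.0 / 165.90 = 1.386 mol
n/ν → J: 0.5150, Q: 0.3465, L: 0.4620; Q is limiting.
theoretical n(T) = (2/2) × 0.6929 = 0.6929 mol → 522.3 g
% yield = 271 / 522.3 × 100 = 51.89 %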